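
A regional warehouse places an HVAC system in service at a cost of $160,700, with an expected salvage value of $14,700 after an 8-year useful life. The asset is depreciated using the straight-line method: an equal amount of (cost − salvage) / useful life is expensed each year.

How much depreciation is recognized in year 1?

Depreciable base = $160,700 − $14,700 = $146,000.
Annual expense = $146,000 / 8 = $18,250.

$18,250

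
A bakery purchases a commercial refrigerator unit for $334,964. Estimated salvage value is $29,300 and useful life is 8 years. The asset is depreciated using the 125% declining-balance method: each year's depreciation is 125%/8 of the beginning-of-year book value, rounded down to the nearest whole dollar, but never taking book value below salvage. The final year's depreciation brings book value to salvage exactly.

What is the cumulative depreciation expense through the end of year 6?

$214,103

Depreciable base = $334,964 − $29,300 = $305,664.
Year 1: ⌊$334,964 × 125%/8⌋ = $52,338. Book value $282,626.
Year 2: ⌊$282,626 × 125%/8⌋ = $44,160. Book value $238,466.
Year 3: ⌊$238,466 × 125%/8⌋ = $37,260. Book value $201,206.
Year 4: ⌊$201,206 × 125%/8⌋ = $31,438. Book value $169,768.
Year 5: ⌊$169,768 × 125%/8⌋ = $26,526. Book value $143,242.
Year 6: ⌊$143,242 × 125%/8⌋ = $22,381. Book value $120,861.
Accumulated through year 6 = $334,964 − $120,861 = $214,103.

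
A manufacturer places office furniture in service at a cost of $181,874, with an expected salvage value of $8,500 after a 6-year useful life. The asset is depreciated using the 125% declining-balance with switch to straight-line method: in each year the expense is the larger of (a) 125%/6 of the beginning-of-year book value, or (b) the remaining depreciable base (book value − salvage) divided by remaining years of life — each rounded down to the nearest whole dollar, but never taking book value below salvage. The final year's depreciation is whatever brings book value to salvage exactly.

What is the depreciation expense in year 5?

Depreciable base = $181,874 − $8,500 = $173,374.
Year 1: DB = ⌊$181,874 × 125%/6⌋ = $37,890; SL = ⌊$173,374/6⌋ = $28,895 → take DB $37,890. Book value $143,984.
Year 2: DB = ⌊$143,984 × 125%/6⌋ = $29,996; SL = ⌊$135,484/5⌋ = $27,096 → take DB $29,996. Book value $113,988.
Year 3: DB = ⌊$113,988 × 125%/6⌋ = $23,747; SL = ⌊$105,488/4⌋ = $26,372 → take SL $26,372. Book value $87,616.
Year 4: DB = ⌊$87,616 × 125%/6⌋ = $18,253; SL = ⌊$79,116/3⌋ = $26,372 → take SL $26,372. Book value $61,244.
Year 5: DB = ⌊$61,244 × 125%/6⌋ = $12,759; SL = ⌊$52,744/2⌋ = $26,372 → take SL $26,372. Book value $34,872.

$26,372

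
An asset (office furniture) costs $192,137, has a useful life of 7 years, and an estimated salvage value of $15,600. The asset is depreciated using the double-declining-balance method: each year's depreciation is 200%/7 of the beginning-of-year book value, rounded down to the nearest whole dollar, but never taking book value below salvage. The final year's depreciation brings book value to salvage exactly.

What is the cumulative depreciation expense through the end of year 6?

Depreciable base = $192,137 − $15,600 = $176,537.
Year 1: ⌊$192,137 × 200%/7⌋ = $54,896. Book value $137,241.
Year 2: ⌊$137,241 × 200%/7⌋ = $39,211. Book value $98,030.
Year 3: ⌊$98,030 × 200%/7⌋ = $28,008. Book value $70,022.
Year 4: ⌊$70,022 × 200%/7⌋ = $20,006. Book value $50,016.
Year 5: ⌊$50,016 × 200%/7⌋ = $14,290. Book value $35,726.
Year 6: ⌊$35,726 × 200%/7⌋ = $10,207. Book value $25,519.
Accumulated through year 6 = $192,137 − $25,519 = $166,618.

$166,618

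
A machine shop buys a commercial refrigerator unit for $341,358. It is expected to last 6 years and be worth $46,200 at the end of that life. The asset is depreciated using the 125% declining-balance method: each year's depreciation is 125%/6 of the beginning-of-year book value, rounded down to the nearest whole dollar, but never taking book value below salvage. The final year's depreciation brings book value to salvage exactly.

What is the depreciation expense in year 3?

Depreciable base = $341,358 − $46,200 = $295,158.
Year 1: ⌊$341,358 × 125%/6⌋ = $71,116. Book value $270,242.
Year 2: ⌊$270,242 × 125%/6⌋ = $56,300. Book value $213,942.
Year 3: ⌊$213,942 × 125%/6⌋ = $44,571. Book value $169,371.

$44,571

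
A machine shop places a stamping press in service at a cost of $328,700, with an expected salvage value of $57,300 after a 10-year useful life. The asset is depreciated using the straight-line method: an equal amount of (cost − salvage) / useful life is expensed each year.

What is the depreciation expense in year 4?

$27,140

Depreciable base = $328,700 − $57,300 = $271,400.
Annual expense = $271,400 / 10 = $27,140.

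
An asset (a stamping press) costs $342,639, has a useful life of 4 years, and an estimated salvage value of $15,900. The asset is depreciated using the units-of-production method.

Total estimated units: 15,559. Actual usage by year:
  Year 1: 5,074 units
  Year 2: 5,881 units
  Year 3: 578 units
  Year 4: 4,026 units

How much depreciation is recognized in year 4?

Depreciable base = $342,639 − $15,900 = $326,739.
Rate = $326,739 / 15,559 units = $21 per unit.
Year 1: 5,074 × $21 = $106,554. Book value $236,085.
Year 2: 5,881 × $21 = $123,501. Book value $112,584.
Year 3: 578 × $21 = $12,138. Book value $100,446.
Year 4: 4,026 × $21 = $84,546. Book value $15,900.

$84,546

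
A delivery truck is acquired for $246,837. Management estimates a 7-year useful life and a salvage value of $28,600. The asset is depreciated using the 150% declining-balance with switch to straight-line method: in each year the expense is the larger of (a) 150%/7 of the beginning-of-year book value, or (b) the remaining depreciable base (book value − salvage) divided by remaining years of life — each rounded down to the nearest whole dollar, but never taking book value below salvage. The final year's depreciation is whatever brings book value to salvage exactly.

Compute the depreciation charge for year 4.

Depreciable base = $246,837 − $28,600 = $218,237.
Year 1: DB = ⌊$246,837 × 150%/7⌋ = $52,893; SL = ⌊$218,237/7⌋ = $31,176 → take DB $52,893. Book value $193,944.
Year 2: DB = ⌊$193,944 × 150%/7⌋ = $41,559; SL = ⌊$165,344/6⌋ = $27,557 → take DB $41,559. Book value $152,385.
Year 3: DB = ⌊$152,385 × 150%/7⌋ = $32,653; SL = ⌊$123,785/5⌋ = $24,757 → take DB $32,653. Book value $119,732.
Year 4: DB = ⌊$119,732 × 150%/7⌋ = $25,656; SL = ⌊$91,132/4⌋ = $22,783 → take DB $25,656. Book value $94,076.

$25,656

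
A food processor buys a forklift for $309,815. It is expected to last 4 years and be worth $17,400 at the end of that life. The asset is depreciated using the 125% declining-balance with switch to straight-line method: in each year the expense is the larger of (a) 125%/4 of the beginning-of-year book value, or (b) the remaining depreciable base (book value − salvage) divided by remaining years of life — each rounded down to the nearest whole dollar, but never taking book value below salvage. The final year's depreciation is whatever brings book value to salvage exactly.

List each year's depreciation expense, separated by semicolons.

$96,817; $66,561; $64,518; $64,519

Depreciable base = $309,815 − $17,400 = $292,415.
Year 1: DB = ⌊$309,815 × 125%/4⌋ = $96,817; SL = ⌊$292,415/4⌋ = $73,103 → take DB $96,817. Book value $212,998.
Year 2: DB = ⌊$212,998 × 125%/4⌋ = $66,561; SL = ⌊$195,598/3⌋ = $65,199 → take DB $66,561. Book value $146,437.
Year 3: DB = ⌊$146,437 × 125%/4⌋ = $45,761; SL = ⌊$129,037/2⌋ = $64,518 → take SL $64,518. Book value $81,919.
Year 4 (final): $81,919 − $17,400 = $64,519. Book value $17,400.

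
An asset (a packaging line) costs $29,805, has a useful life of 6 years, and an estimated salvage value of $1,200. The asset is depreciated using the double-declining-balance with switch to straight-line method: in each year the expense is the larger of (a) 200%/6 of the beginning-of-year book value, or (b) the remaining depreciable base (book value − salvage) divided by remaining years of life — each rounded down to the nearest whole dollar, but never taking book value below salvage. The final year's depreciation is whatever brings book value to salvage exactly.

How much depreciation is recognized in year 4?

Depreciable base = $29,805 − $1,200 = $28,605.
Year 1: DB = ⌊$29,805 × 200%/6⌋ = $9,935; SL = ⌊$28,605/6⌋ = $4,767 → take DB $9,935. Book value $19,870.
Year 2: DB = ⌊$19,870 × 200%/6⌋ = $6,623; SL = ⌊$18,670/5⌋ = $3,734 → take DB $6,623. Book value $13,247.
Year 3: DB = ⌊$13,247 × 200%/6⌋ = $4,415; SL = ⌊$12,047/4⌋ = $3,011 → take DB $4,415. Book value $8,832.
Year 4: DB = ⌊$8,832 × 200%/6⌋ = $2,944; SL = ⌊$7,632/3⌋ = $2,544 → take DB $2,944. Book value $5,888.

$2,944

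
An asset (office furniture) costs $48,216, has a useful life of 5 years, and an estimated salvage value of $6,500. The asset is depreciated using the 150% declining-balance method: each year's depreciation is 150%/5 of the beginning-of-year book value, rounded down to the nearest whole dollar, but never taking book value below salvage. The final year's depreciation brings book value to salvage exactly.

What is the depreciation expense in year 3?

Depreciable base = $48,216 − $6,500 = $41,716.
Year 1: ⌊$48,216 × 150%/5⌋ = $14,464. Book value $33,752.
Year 2: ⌊$33,752 × 150%/5⌋ = $10,125. Book value $23,627.
Year 3: ⌊$23,627 × 150%/5⌋ = $7,088. Book value $16,539.

$7,088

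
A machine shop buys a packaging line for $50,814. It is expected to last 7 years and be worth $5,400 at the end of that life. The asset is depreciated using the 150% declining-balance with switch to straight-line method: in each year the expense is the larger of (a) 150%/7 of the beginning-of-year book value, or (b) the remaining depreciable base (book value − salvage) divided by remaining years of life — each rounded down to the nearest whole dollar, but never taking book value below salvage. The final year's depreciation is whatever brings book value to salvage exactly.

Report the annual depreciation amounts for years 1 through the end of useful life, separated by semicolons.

Depreciable base = $50,814 − $5,400 = $45,414.
Year 1: DB = ⌊$50,814 × 150%/7⌋ = $10,888; SL = ⌊$45,414/7⌋ = $6,487 → take DB $10,888. Book value $39,926.
Year 2: DB = ⌊$39,926 × 150%/7⌋ = $8,555; SL = ⌊$34,526/6⌋ = $5,754 → take DB $8,555. Book value $31,371.
Year 3: DB = ⌊$31,371 × 150%/7⌋ = $6,722; SL = ⌊$25,971/5⌋ = $5,194 → take DB $6,722. Book value $24,649.
Year 4: DB = ⌊$24,649 × 150%/7⌋ = $5,281; SL = ⌊$19,249/4⌋ = $4,812 → take DB $5,281. Book value $19,368.
Year 5: DB = ⌊$19,368 × 150%/7⌋ = $4,150; SL = ⌊$13,968/3⌋ = $4,656 → take SL $4,656. Book value $14,712.
Year 6: DB = ⌊$14,712 × 150%/7⌋ = $3,152; SL = ⌊$9,312/2⌋ = $4,656 → take SL $4,656. Book value $10,056.
Year 7 (final): $10,056 − $5,400 = $4,656. Book value $5,400.

$10,888; $8,555; $6,722; $5,281; $4,656; $4,656; $4,656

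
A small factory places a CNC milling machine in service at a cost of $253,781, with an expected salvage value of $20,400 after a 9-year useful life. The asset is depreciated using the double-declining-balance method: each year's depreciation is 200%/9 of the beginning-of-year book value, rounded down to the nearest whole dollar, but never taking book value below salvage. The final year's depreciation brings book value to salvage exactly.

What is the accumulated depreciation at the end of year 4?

$160,908

Depreciable base = $253,781 − $20,400 = $233,381.
Year 1: ⌊$253,781 × 200%/9⌋ = $56,395. Book value $197,386.
Year 2: ⌊$197,386 × 200%/9⌋ = $43,863. Book value $153,523.
Year 3: ⌊$153,523 × 200%/9⌋ = $34,116. Book value $119,407.
Year 4: ⌊$119,407 × 200%/9⌋ = $26,534. Book value $92,873.
Accumulated through year 4 = $253,781 − $92,873 = $160,908.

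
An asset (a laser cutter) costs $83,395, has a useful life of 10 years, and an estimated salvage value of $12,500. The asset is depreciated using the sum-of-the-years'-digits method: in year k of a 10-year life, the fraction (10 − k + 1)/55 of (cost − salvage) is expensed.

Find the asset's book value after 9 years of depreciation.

$13,789

Depreciable base = $83,395 − $12,500 = $70,895.
Sum of the years' digits = 10+9+8+7+6+5+4+3+2+1 = 55.
Year 1: $70,895 × 10/55 = $12,890. Book value $70,505.
Year 2: $70,895 × 9/55 = $11,601. Book value $58,904.
Year 3: $70,895 × 8/55 = $10,312. Book value $48,592.
Year 4: $70,895 × 7/55 = $9,023. Book value $39,569.
Year 5: $70,895 × 6/55 = $7,734. Book value $31,835.
Year 6: $70,895 × 5/55 = $6,445. Book value $25,390.
Year 7: $70,895 × 4/55 = $5,156. Book value $20,234.
Year 8: $70,895 × 3/55 = $3,867. Book value $16,367.
Year 9: $70,895 × 2/55 = $2,578. Book value $13,789.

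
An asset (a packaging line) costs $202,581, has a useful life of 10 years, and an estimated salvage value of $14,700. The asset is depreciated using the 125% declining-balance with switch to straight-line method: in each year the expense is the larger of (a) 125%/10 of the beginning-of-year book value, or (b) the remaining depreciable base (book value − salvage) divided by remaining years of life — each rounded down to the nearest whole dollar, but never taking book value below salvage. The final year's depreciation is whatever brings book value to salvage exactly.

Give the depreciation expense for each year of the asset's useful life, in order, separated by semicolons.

Depreciable base = $202,581 − $14,700 = $187,881.
Year 1: DB = ⌊$202,581 × 125%/10⌋ = $25,322; SL = ⌊$187,881/10⌋ = $18,788 → take DB $25,322. Book value $177,259.
Year 2: DB = ⌊$177,259 × 125%/10⌋ = $22,157; SL = ⌊$162,559/9⌋ = $18,062 → take DB $22,157. Book value $155,102.
Year 3: DB = ⌊$155,102 × 125%/10⌋ = $19,387; SL = ⌊$140,402/8⌋ = $17,550 → take DB $19,387. Book value $135,715.
Year 4: DB = ⌊$135,715 × 125%/10⌋ = $16,964; SL = ⌊$121,015/7⌋ = $17,287 → take SL $17,287. Book value $118,428.
Year 5: DB = ⌊$118,428 × 125%/10⌋ = $14,803; SL = ⌊$103,728/6⌋ = $17,288 → take SL $17,288. Book value $101,140.
Year 6: DB = ⌊$101,140 × 125%/10⌋ = $12,642; SL = ⌊$86,440/5⌋ = $17,288 → take SL $17,288. Book value $83,852.
Year 7: DB = ⌊$83,852 × 125%/10⌋ = $10,481; SL = ⌊$69,152/4⌋ = $17,288 → take SL $17,288. Book value $66,564.
Year 8: DB = ⌊$66,564 × 125%/10⌋ = $8,320; SL = ⌊$51,864/3⌋ = $17,288 → take SL $17,288. Book value $49,276.
Year 9: DB = ⌊$49,276 × 125%/10⌋ = $6,159; SL = ⌊$34,576/2⌋ = $17,288 → take SL $17,288. Book value $31,988.
Year 10 (final): $31,988 − $14,700 = $17,288. Book value $14,700.

$25,322; $22,157; $19,387; $17,287; $17,288; $17,288; $17,288; $17,288; $17,288; $17,288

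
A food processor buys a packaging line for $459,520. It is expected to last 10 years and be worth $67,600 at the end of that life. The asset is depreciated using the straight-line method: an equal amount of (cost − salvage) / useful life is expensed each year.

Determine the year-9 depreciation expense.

Depreciable base = $459,520 − $67,600 = $391,920.
Annual expense = $391,920 / 10 = $39,192.

$39,192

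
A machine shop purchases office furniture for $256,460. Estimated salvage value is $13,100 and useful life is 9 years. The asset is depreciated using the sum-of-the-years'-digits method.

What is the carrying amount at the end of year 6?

Depreciable base = $256,460 − $13,100 = $243,360.
Sum of the years' digits = 9+8+7+6+5+4+3+2+1 = 45.
Year 1: $243,360 × 9/45 = $48,672. Book value $207,788.
Year 2: $243,360 × 8/45 = $43,264. Book value $164,524.
Year 3: $243,360 × 7/45 = $37,856. Book value $126,668.
Year 4: $243,360 × 6/45 = $32,448. Book value $94,220.
Year 5: $243,360 × 5/45 = $27,040. Book value $67,180.
Year 6: $243,360 × 4/45 = $21,632. Book value $45,548.

$45,548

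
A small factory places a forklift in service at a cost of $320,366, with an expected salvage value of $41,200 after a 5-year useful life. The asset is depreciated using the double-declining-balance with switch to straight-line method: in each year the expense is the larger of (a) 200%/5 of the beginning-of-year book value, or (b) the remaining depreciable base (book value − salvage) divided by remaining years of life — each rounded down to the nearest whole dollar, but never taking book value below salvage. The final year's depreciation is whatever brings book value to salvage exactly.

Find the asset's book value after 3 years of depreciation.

$69,200

Depreciable base = $320,366 − $41,200 = $279,166.
Year 1: DB = ⌊$320,366 × 200%/5⌋ = $128,146; SL = ⌊$279,166/5⌋ = $55,833 → take DB $128,146. Book value $192,220.
Year 2: DB = ⌊$192,220 × 200%/5⌋ = $76,888; SL = ⌊$151,020/4⌋ = $37,755 → take DB $76,888. Book value $115,332.
Year 3: DB = ⌊$115,332 × 200%/5⌋ = $46,132; SL = ⌊$74,132/3⌋ = $24,710 → take DB $46,132. Book value $69,200.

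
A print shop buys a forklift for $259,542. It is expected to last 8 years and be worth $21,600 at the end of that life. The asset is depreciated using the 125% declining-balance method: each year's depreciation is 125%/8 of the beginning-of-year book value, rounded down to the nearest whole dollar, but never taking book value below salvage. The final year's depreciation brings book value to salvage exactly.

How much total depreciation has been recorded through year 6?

$165,894

Depreciable base = $259,542 − $21,600 = $237,942.
Year 1: ⌊$259,542 × 125%/8⌋ = $40,553. Book value $218,989.
Year 2: ⌊$218,989 × 125%/8⌋ = $34,217. Book value $184,772.
Year 3: ⌊$184,772 × 125%/8⌋ = $28,870. Book value $155,902.
Year 4: ⌊$155,902 × 125%/8⌋ = $24,359. Book value $131,543.
Year 5: ⌊$131,543 × 125%/8⌋ = $20,553. Book value $110,990.
Year 6: ⌊$110,990 × 125%/8⌋ = $17,342. Book value $93,648.
Accumulated through year 6 = $259,542 − $93,648 = $165,894.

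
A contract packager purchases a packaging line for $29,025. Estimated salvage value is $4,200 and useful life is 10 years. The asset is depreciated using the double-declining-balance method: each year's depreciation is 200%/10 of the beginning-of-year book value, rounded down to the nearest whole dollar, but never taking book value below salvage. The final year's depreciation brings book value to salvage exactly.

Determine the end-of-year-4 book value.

Depreciable base = $29,025 − $4,200 = $24,825.
Year 1: ⌊$29,025 × 200%/10⌋ = $5,805. Book value $23,220.
Year 2: ⌊$23,220 × 200%/10⌋ = $4,644. Book value $18,576.
Year 3: ⌊$18,576 × 200%/10⌋ = $3,715. Book value $14,861.
Year 4: ⌊$14,861 × 200%/10⌋ = $2,972. Book value $11,889.

$11,889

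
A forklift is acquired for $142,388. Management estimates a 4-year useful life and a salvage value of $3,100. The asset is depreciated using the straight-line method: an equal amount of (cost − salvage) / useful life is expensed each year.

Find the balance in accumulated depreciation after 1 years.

$34,822

Depreciable base = $142,388 − $3,100 = $139,288.
Annual expense = $139,288 / 4 = $34,822.
End of year 1: book value $107,566.
Accumulated through year 1 = $142,388 − $107,566 = $34,822.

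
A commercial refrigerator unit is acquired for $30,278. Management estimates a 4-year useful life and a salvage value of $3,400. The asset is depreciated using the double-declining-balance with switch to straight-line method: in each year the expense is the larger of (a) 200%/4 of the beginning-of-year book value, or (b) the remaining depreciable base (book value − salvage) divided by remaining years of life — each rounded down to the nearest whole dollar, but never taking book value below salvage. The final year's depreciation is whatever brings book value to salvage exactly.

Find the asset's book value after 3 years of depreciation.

$3,785

Depreciable base = $30,278 − $3,400 = $26,878.
Year 1: DB = ⌊$30,278 × 200%/4⌋ = $15,139; SL = ⌊$26,878/4⌋ = $6,719 → take DB $15,139. Book value $15,139.
Year 2: DB = ⌊$15,139 × 200%/4⌋ = $7,569; SL = ⌊$11,739/3⌋ = $3,913 → take DB $7,569. Book value $7,570.
Year 3: DB = ⌊$7,570 × 200%/4⌋ = $3,785; SL = ⌊$4,170/2⌋ = $2,085 → take DB $3,785. Book value $3,785.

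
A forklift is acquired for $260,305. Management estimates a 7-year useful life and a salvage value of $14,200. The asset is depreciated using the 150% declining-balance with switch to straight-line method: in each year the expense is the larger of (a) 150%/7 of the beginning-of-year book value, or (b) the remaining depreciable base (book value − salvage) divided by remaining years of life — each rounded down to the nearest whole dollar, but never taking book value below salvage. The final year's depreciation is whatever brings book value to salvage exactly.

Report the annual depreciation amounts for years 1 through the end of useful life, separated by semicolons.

$55,779; $43,827; $34,435; $28,016; $28,016; $28,016; $28,016

Depreciable base = $260,305 − $14,200 = $246,105.
Year 1: DB = ⌊$260,305 × 150%/7⌋ = $55,779; SL = ⌊$246,105/7⌋ = $35,157 → take DB $55,779. Book value $204,526.
Year 2: DB = ⌊$204,526 × 150%/7⌋ = $43,827; SL = ⌊$190,326/6⌋ = $31,721 → take DB $43,827. Book value $160,699.
Year 3: DB = ⌊$160,699 × 150%/7⌋ = $34,435; SL = ⌊$146,499/5⌋ = $29,299 → take DB $34,435. Book value $126,264.
Year 4: DB = ⌊$126,264 × 150%/7⌋ = $27,056; SL = ⌊$112,064/4⌋ = $28,016 → take SL $28,016. Book value $98,248.
Year 5: DB = ⌊$98,248 × 150%/7⌋ = $21,053; SL = ⌊$84,048/3⌋ = $28,016 → take SL $28,016. Book value $70,232.
Year 6: DB = ⌊$70,232 × 150%/7⌋ = $15,049; SL = ⌊$56,032/2⌋ = $28,016 → take SL $28,016. Book value $42,216.
Year 7 (final): $42,216 − $14,200 = $28,016. Book value $14,200.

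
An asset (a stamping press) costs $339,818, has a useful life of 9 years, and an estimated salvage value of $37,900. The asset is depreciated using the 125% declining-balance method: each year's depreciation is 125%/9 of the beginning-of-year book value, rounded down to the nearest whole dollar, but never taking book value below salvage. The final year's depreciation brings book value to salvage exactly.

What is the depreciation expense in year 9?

$64,838

Depreciable base = $339,818 − $37,900 = $301,918.
Year 1: ⌊$339,818 × 125%/9⌋ = $47,196. Book value $292,622.
Year 2: ⌊$292,622 × 125%/9⌋ = $40,641. Book value $251,981.
Year 3: ⌊$251,981 × 125%/9⌋ = $34,997. Book value $216,984.
Year 4: ⌊$216,984 × 125%/9⌋ = $30,136. Book value $186,848.
Year 5: ⌊$186,848 × 125%/9⌋ = $25,951. Book value $160,897.
Year 6: ⌊$160,897 × 125%/9⌋ = $22,346. Book value $138,551.
Year 7: ⌊$138,551 × 125%/9⌋ = $19,243. Book value $119,308.
Year 8: ⌊$119,308 × 125%/9⌋ = $16,570. Book value $102,738.
Year 9 (final): $102,738 − $37,900 = $64,838. Book value $37,900.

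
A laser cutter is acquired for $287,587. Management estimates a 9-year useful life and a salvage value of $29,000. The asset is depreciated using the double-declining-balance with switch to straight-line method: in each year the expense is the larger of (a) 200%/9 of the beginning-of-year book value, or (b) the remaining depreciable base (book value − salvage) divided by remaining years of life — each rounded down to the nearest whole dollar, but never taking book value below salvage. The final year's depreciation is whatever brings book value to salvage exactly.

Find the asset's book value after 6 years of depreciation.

Depreciable base = $287,587 − $29,000 = $258,587.
Year 1: DB = ⌊$287,587 × 200%/9⌋ = $63,908; SL = ⌊$258,587/9⌋ = $28,731 → take DB $63,908. Book value $223,679.
Year 2: DB = ⌊$223,679 × 200%/9⌋ = $49,706; SL = ⌊$194,679/8⌋ = $24,334 → take DB $49,706. Book value $173,973.
Year 3: DB = ⌊$173,973 × 200%/9⌋ = $38,660; SL = ⌊$144,973/7⌋ = $20,710 → take DB $38,660. Book value $135,313.
Year 4: DB = ⌊$135,313 × 200%/9⌋ = $30,069; SL = ⌊$106,313/6⌋ = $17,718 → take DB $30,069. Book value $105,244.
Year 5: DB = ⌊$105,244 × 200%/9⌋ = $23,387; SL = ⌊$76,244/5⌋ = $15,248 → take DB $23,387. Book value $81,857.
Year 6: DB = ⌊$81,857 × 200%/9⌋ = $18,190; SL = ⌊$52,857/4⌋ = $13,214 → take DB $18,190. Book value $63,667.

$63,667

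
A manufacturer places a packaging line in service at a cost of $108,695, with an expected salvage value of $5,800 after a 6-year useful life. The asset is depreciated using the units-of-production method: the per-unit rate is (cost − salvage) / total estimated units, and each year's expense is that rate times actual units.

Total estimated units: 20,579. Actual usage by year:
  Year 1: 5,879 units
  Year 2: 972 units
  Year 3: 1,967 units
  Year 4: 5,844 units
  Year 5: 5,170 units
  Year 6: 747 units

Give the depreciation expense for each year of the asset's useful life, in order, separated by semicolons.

Depreciable base = $108,695 − $5,800 = $102,895.
Rate = $102,895 / 20,579 units = $5 per unit.
Year 1: 5,879 × $5 = $29,395. Book value $79,300.
Year 2: 972 × $5 = $4,860. Book value $74,440.
Year 3: 1,967 × $5 = $9,835. Book value $64,605.
Year 4: 5,844 × $5 = $29,220. Book value $35,385.
Year 5: 5,170 × $5 = $25,850. Book value $9,535.
Year 6: 747 × $5 = $3,735. Book value $5,800.

$29,395; $4,860; $9,835; $29,220; $25,850; $3,735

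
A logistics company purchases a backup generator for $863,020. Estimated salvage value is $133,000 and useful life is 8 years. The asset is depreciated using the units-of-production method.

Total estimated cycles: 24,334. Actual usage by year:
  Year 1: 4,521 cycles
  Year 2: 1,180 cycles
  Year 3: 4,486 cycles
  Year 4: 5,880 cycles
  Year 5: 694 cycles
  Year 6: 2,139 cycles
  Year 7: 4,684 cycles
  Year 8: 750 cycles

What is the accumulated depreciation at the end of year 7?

Depreciable base = $863,020 − $133,000 = $730,020.
Rate = $730,020 / 24,334 cycles = $30 per cycle.
Year 1: 4,521 × $30 = $135,630. Book value $727,390.
Year 2: 1,180 × $30 = $35,400. Book value $691,990.
Year 3: 4,486 × $30 = $134,580. Book value $557,410.
Year 4: 5,880 × $30 = $176,400. Book value $381,010.
Year 5: 694 × $30 = $20,820. Book value $360,190.
Year 6: 2,139 × $30 = $64,170. Book value $296,020.
Year 7: 4,684 × $30 = $140,520. Book value $155,500.
Accumulated through year 7 = $863,020 − $155,500 = $707,520.

$707,520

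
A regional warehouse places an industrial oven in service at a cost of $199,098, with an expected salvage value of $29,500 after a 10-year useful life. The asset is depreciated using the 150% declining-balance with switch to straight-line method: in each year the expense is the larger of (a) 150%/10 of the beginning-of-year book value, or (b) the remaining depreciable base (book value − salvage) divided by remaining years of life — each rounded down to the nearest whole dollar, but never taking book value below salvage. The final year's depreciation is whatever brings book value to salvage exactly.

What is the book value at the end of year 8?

$52,296

Depreciable base = $199,098 − $29,500 = $169,598.
Year 1: DB = ⌊$199,098 × 150%/10⌋ = $29,864; SL = ⌊$169,598/10⌋ = $16,959 → take DB $29,864. Book value $169,234.
Year 2: DB = ⌊$169,234 × 150%/10⌋ = $25,385; SL = ⌊$139,734/9⌋ = $15,526 → take DB $25,385. Book value $143,849.
Year 3: DB = ⌊$143,849 × 150%/10⌋ = $21,577; SL = ⌊$114,349/8⌋ = $14,293 → take DB $21,577. Book value $122,272.
Year 4: DB = ⌊$122,272 × 150%/10⌋ = $18,340; SL = ⌊$92,772/7⌋ = $13,253 → take DB $18,340. Book value $103,932.
Year 5: DB = ⌊$103,932 × 150%/10⌋ = $15,589; SL = ⌊$74,432/6⌋ = $12,405 → take DB $15,589. Book value $88,343.
Year 6: DB = ⌊$88,343 × 150%/10⌋ = $13,251; SL = ⌊$58,843/5⌋ = $11,768 → take DB $13,251. Book value $75,092.
Year 7: DB = ⌊$75,092 × 150%/10⌋ = $11,263; SL = ⌊$45,592/4⌋ = $11,398 → take SL $11,398. Book value $63,694.
Year 8: DB = ⌊$63,694 × 150%/10⌋ = $9,554; SL = ⌊$34,194/3⌋ = $11,398 → take SL $11,398. Book value $52,296.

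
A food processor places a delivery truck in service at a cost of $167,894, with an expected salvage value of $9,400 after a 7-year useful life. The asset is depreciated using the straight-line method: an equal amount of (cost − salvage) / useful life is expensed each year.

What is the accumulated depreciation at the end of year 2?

Depreciable base = $167,894 − $9,400 = $158,494.
Annual expense = $158,494 / 7 = $22,642.
End of year 1: book value $145,252.
End of year 2: book value $122,610.
Accumulated through year 2 = $167,894 − $122,610 = $45,284.

$45,284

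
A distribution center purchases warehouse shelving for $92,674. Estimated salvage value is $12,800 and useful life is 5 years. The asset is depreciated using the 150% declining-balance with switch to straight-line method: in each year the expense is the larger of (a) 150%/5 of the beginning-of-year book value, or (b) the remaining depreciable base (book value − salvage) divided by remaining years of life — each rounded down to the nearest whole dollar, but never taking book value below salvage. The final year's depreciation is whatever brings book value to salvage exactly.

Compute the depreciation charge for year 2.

Depreciable base = $92,674 − $12,800 = $79,874.
Year 1: DB = ⌊$92,674 × 150%/5⌋ = $27,802; SL = ⌊$79,874/5⌋ = $15,974 → take DB $27,802. Book value $64,872.
Year 2: DB = ⌊$64,872 × 150%/5⌋ = $19,461; SL = ⌊$52,072/4⌋ = $13,018 → take DB $19,461. Book value $45,411.

$19,461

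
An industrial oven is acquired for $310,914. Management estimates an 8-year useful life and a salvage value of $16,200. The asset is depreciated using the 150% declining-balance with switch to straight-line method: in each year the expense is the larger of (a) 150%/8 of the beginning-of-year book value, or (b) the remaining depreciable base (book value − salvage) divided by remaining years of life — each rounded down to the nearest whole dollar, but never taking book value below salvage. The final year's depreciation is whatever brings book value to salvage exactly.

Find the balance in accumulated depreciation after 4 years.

Depreciable base = $310,914 − $16,200 = $294,714.
Year 1: DB = ⌊$310,914 × 150%/8⌋ = $58,296; SL = ⌊$294,714/8⌋ = $36,839 → take DB $58,296. Book value $252,618.
Year 2: DB = ⌊$252,618 × 150%/8⌋ = $47,365; SL = ⌊$236,418/7⌋ = $33,774 → take DB $47,365. Book value $205,253.
Year 3: DB = ⌊$205,253 × 150%/8⌋ = $38,484; SL = ⌊$189,053/6⌋ = $31,508 → take DB $38,484. Book value $166,769.
Year 4: DB = ⌊$166,769 × 150%/8⌋ = $31,269; SL = ⌊$150,569/5⌋ = $30,113 → take DB $31,269. Book value $135,500.
Accumulated through year 4 = $310,914 − $135,500 = $175,414.

$175,414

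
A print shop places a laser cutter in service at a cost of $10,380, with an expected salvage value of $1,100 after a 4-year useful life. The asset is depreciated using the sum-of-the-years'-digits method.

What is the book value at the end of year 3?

$2,028

Depreciable base = $10,380 − $1,100 = $9,280.
Sum of the years' digits = 4+3+2+1 = 10.
Year 1: $9,280 × 4/10 = $3,712. Book value $6,668.
Year 2: $9,280 × 3/10 = $2,784. Book value $3,884.
Year 3: $9,280 × 2/10 = $1,856. Book value $2,028.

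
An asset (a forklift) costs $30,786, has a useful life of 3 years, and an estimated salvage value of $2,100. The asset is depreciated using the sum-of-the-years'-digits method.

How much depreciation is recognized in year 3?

$4,781

Depreciable base = $30,786 − $2,100 = $28,686.
Sum of the years' digits = 3+2+1 = 6.
Year 1: $28,686 × 3/6 = $14,343. Book value $16,443.
Year 2: $28,686 × 2/6 = $9,562. Book value $6,881.
Year 3: $28,686 × 1/6 = $4,781. Book value $2,100.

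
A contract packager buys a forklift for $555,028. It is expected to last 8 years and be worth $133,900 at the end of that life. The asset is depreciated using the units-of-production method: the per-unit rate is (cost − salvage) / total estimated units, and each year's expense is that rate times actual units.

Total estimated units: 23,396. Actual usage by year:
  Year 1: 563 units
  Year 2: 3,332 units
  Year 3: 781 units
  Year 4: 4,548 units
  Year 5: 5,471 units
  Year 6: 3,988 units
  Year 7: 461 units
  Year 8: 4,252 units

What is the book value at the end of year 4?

Depreciable base = $555,028 − $133,900 = $421,128.
Rate = $421,128 / 23,396 units = $18 per unit.
Year 1: 563 × $18 = $10,134. Book value $544,894.
Year 2: 3,332 × $18 = $59,976. Book value $484,918.
Year 3: 781 × $18 = $14,058. Book value $470,860.
Year 4: 4,548 × $18 = $81,864. Book value $388,996.

$388,996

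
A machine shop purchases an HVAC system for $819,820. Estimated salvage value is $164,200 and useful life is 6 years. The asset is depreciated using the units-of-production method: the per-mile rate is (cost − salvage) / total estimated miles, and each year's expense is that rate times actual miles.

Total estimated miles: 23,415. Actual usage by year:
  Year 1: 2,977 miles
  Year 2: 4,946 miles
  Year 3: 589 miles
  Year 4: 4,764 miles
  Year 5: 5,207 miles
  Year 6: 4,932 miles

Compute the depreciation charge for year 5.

Depreciable base = $819,820 − $164,200 = $655,620.
Rate = $655,620 / 23,415 miles = $28 per mile.
Year 1: 2,977 × $28 = $83,356. Book value $736,464.
Year 2: 4,946 × $28 = $138,488. Book value $597,976.
Year 3: 589 × $28 = $16,492. Book value $581,484.
Year 4: 4,764 × $28 = $133,392. Book value $448,092.
Year 5: 5,207 × $28 = $145,796. Book value $302,296.

$145,796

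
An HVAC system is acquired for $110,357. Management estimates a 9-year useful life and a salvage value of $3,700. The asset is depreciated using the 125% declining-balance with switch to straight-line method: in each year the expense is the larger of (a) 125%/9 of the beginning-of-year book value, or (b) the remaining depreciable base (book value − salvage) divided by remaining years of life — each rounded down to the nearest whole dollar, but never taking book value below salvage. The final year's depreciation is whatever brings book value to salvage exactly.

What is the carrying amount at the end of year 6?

Depreciable base = $110,357 − $3,700 = $106,657.
Year 1: DB = ⌊$110,357 × 125%/9⌋ = $15,327; SL = ⌊$106,657/9⌋ = $11,850 → take DB $15,327. Book value $95,030.
Year 2: DB = ⌊$95,030 × 125%/9⌋ = $13,198; SL = ⌊$91,330/8⌋ = $11,416 → take DB $13,198. Book value $81,832.
Year 3: DB = ⌊$81,832 × 125%/9⌋ = $11,365; SL = ⌊$78,132/7⌋ = $11,161 → take DB $11,365. Book value $70,467.
Year 4: DB = ⌊$70,467 × 125%/9⌋ = $9,787; SL = ⌊$66,767/6⌋ = $11,127 → take SL $11,127. Book value $59,340.
Year 5: DB = ⌊$59,340 × 125%/9⌋ = $8,241; SL = ⌊$55,640/5⌋ = $11,128 → take SL $11,128. Book value $48,212.
Year 6: DB = ⌊$48,212 × 125%/9⌋ = $6,696; SL = ⌊$44,512/4⌋ = $11,128 → take SL $11,128. Book value $37,084.

$37,084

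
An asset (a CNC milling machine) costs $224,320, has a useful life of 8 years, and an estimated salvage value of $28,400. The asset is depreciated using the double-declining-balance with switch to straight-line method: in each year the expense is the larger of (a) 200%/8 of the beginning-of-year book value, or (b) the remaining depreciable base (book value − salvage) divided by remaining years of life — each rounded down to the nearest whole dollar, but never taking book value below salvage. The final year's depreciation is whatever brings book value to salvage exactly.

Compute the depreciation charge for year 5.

Depreciable base = $224,320 − $28,400 = $195,920.
Year 1: DB = ⌊$224,320 × 200%/8⌋ = $56,080; SL = ⌊$195,920/8⌋ = $24,490 → take DB $56,080. Book value $168,240.
Year 2: DB = ⌊$168,240 × 200%/8⌋ = $42,060; SL = ⌊$139,840/7⌋ = $19,977 → take DB $42,060. Book value $126,180.
Year 3: DB = ⌊$126,180 × 200%/8⌋ = $31,545; SL = ⌊$97,780/6⌋ = $16,296 → take DB $31,545. Book value $94,635.
Year 4: DB = ⌊$94,635 × 200%/8⌋ = $23,658; SL = ⌊$66,235/5⌋ = $13,247 → take DB $23,658. Book value $70,977.
Year 5: DB = ⌊$70,977 × 200%/8⌋ = $17,744; SL = ⌊$42,577/4⌋ = $10,644 → take DB $17,744. Book value $53,233.

$17,744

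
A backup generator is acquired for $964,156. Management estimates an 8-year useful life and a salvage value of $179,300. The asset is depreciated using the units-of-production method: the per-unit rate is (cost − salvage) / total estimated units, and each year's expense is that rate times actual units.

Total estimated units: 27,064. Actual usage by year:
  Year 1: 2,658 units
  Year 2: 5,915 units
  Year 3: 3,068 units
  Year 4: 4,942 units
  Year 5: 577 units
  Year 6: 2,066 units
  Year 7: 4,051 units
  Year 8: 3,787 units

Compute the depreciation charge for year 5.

$16,733

Depreciable base = $964,156 − $179,300 = $784,856.
Rate = $784,856 / 27,064 units = $29 per unit.
Year 1: 2,658 × $29 = $77,082. Book value $887,074.
Year 2: 5,915 × $29 = $171,535. Book value $715,539.
Year 3: 3,068 × $29 = $88,972. Book value $626,567.
Year 4: 4,942 × $29 = $143,318. Book value $483,249.
Year 5: 577 × $29 = $16,733. Book value $466,516.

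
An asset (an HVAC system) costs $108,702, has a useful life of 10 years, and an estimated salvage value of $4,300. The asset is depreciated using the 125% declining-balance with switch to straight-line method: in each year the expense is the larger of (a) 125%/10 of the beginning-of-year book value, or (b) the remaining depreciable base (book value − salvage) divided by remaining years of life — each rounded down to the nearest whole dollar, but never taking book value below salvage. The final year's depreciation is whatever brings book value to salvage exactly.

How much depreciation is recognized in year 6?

$9,789

Depreciable base = $108,702 − $4,300 = $104,402.
Year 1: DB = ⌊$108,702 × 125%/10⌋ = $13,587; SL = ⌊$104,402/10⌋ = $10,440 → take DB $13,587. Book value $95,115.
Year 2: DB = ⌊$95,115 × 125%/10⌋ = $11,889; SL = ⌊$90,815/9⌋ = $10,090 → take DB $11,889. Book value $83,226.
Year 3: DB = ⌊$83,226 × 125%/10⌋ = $10,403; SL = ⌊$78,926/8⌋ = $9,865 → take DB $10,403. Book value $72,823.
Year 4: DB = ⌊$72,823 × 125%/10⌋ = $9,102; SL = ⌊$68,523/7⌋ = $9,789 → take SL $9,789. Book value $63,034.
Year 5: DB = ⌊$63,034 × 125%/10⌋ = $7,879; SL = ⌊$58,734/6⌋ = $9,789 → take SL $9,789. Book value $53,245.
Year 6: DB = ⌊$53,245 × 125%/10⌋ = $6,655; SL = ⌊$48,945/5⌋ = $9,789 → take SL $9,789. Book value $43,456.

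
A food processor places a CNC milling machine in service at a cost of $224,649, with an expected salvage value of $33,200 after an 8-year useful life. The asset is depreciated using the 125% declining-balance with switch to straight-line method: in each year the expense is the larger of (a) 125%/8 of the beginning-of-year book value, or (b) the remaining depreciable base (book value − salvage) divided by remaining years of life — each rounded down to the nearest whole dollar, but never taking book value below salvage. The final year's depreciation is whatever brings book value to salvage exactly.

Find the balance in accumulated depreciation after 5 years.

Depreciable base = $224,649 − $33,200 = $191,449.
Year 1: DB = ⌊$224,649 × 125%/8⌋ = $35,101; SL = ⌊$191,449/8⌋ = $23,931 → take DB $35,101. Book value $189,548.
Year 2: DB = ⌊$189,548 × 125%/8⌋ = $29,616; SL = ⌊$156,348/7⌋ = $22,335 → take DB $29,616. Book value $159,932.
Year 3: DB = ⌊$159,932 × 125%/8⌋ = $24,989; SL = ⌊$126,732/6⌋ = $21,122 → take DB $24,989. Book value $134,943.
Year 4: DB = ⌊$134,943 × 125%/8⌋ = $21,084; SL = ⌊$101,743/5⌋ = $20,348 → take DB $21,084. Book value $113,859.
Year 5: DB = ⌊$113,859 × 125%/8⌋ = $17,790; SL = ⌊$80,659/4⌋ = $20,164 → take SL $20,164. Book value $93,695.
Accumulated through year 5 = $224,649 − $93,695 = $130,954.

$130,954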